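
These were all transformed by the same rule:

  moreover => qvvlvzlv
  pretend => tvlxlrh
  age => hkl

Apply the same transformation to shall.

wlhpp

Two shifts are in play — +7 for a/e/i/o/u, +4 for every other letter.
On shall: s(cons)+4=w, h(cons)+4=l, a(vowel)+7=h, l(cons)+4=p, l(cons)+4=p.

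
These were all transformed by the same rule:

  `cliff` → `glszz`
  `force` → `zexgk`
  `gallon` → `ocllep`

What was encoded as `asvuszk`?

midwife

Each letter's alphabet position (a=0..z=25) is mapped through 15·x+2 mod 26 — an affine cipher.
Reversing it on asvuszk: a(0)→7·(0−2)≡12=m; s(18)→7·(18−2)≡8=i; v(21)→7·(21−2)≡3=d; u(20)→7·(20−2)≡22=w; s(18)→7·(18−2)≡8=i; z(25)→7·(25−2)≡5=f; k(10)→7·(10−2)≡4=e (all mod 26).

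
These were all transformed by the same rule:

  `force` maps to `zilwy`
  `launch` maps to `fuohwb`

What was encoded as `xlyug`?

dream

Compare letters: f→z is +20, o→i is +20, r→l is +20 — a constant shift. This is a Caesar cipher with shift 20.
Reversing it on xlyug: x−20=d, l−20=r, y−20=e, u−20=a, g−20=m.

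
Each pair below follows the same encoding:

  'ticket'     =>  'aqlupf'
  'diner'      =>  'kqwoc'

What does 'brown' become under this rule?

The shift increases by 1 at each position, starting from +7: 7, 8, 9, ….
Applying it to brown: b+7=i, r+8=z, o+9=x, w+10=g, n+11=y.

izxgy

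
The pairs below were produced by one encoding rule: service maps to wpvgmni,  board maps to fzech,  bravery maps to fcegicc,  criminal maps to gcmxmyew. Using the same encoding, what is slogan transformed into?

wwsrey

The shifts repeat in a cycle of length 2: positions 0,1,… shift by +4, +11, then the pattern repeats.
For slogan: s+4=w, l+11=w, o+4=s, g+11=r, a+4=e, n+11=y.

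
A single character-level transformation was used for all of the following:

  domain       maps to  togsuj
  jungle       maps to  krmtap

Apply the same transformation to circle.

The output letters match the input read backwards, each shifted +6: domain reversed is niamod. The word is reversed, then every letter is shifted forward by 6.
For circle: reverse → elcric; then shift: e+6=k, l+6=r, c+6=i, r+6=x, i+6=o, c+6=i.

krixoi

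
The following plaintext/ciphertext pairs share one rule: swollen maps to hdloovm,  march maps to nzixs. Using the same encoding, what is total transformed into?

Each pair mirrors across the alphabet (s↔h, w↔d, o↔l): positions sum to 25. Each letter is replaced by its mirror in the alphabet: a↔z, b↔y, c↔x, and so on (the Atbash cipher).
Applying it to total: t↔g, o↔l, t↔g, a↔z, l↔o.

glgzo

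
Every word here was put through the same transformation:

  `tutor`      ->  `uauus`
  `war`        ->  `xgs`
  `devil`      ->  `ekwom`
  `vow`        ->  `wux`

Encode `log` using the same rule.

The rule splits by letter class: vowels +6, consonants +1.
For log: l(cons)+1=m, o(vowel)+6=u, g(cons)+1=h.

muh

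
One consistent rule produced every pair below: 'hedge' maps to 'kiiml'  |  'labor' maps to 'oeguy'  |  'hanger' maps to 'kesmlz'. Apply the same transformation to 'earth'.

hewzo

In hedge: h→k is +3, e→i is +4, d→i is +5, g→m is +6 — the shift increases by 1 each position. Letter i (0-indexed) is shifted by i+3, so successive shifts are 3, 4, 5, ….
On earth: e+3=h, a+4=e, r+5=w, t+6=z, h+7=o.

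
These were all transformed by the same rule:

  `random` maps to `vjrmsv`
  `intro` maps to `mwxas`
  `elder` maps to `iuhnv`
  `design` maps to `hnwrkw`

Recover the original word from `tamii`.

prize

Shifts by position in random: pos 0: r→v (+4), pos 1: a→j (+9), pos 2: n→r (+4), pos 3: d→m (+9) — repeating every 2. It's a Vigenère-style cipher with numeric key [4,9]: position i shifts by key[i mod 2].
Decoding tamii: t−4=p, a−9=r, m−4=i, i−9=z, i−4=e.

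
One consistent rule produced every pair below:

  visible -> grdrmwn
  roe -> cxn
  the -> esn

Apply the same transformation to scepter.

The shift depends on letter class: consonant v→g is +11, but vowel i→r is +9. The rule splits by letter class: vowels +9, consonants +11.
For scepter: s(cons)+11=d, c(cons)+11=n, e(vowel)+9=n, p(cons)+11=a, t(cons)+11=e, e(vowel)+9=n, r(cons)+11=c.

dnnaenc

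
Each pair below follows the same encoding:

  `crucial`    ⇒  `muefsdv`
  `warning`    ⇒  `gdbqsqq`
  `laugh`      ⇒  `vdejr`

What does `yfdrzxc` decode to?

octopus

Shifts by position in crucial: pos 0: c→m (+10), pos 1: r→u (+3), pos 2: u→e (+10), pos 3: c→f (+3) — repeating every 2. It's a Vigenère-style cipher with numeric key [10,3]: position i shifts by key[i mod 2].
Undoing it on yfdrzxc: y−10=o, f−3=c, d−10=t, r−3=o, z−10=p, x−3=u, c−10=s.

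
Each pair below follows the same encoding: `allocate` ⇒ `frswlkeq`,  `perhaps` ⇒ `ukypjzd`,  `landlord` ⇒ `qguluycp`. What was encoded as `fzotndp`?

In allocate: a→f is +5, l→r is +6, l→s is +7, o→w is +8 — the shift increases by 1 each position. The shift increases by 1 at each position, starting from +5: 5, 6, 7, ….
Undoing it on fzotndp: f−5=a, z−6=t, o−7=h, t−8=l, n−9=e, d−10=t, p−11=e.

athlete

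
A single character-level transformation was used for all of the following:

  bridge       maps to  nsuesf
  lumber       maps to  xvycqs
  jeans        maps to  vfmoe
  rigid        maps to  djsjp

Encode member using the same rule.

yfycqs

Shifts by position in bridge: pos 0: b→n (+12), pos 1: r→s (+1), pos 2: i→u (+12), pos 3: d→e (+1) — repeating every 2. The shifts repeat in a cycle of length 2: positions 0,1,… shift by +12, +1, then the pattern repeats.
For member: m+12=y, e+1=f, m+12=y, b+1=c, e+12=q, r+1=s.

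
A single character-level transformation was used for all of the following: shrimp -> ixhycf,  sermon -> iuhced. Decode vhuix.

fresh

Compare letters: s→i is +16, h→x is +16, r→h is +16 — a constant shift. Every letter moves 16 places later in the alphabet, wrapping around z→a.
Decoding vhuix: v−16=f, h−16=r, u−16=e, i−16=s, x−16=h.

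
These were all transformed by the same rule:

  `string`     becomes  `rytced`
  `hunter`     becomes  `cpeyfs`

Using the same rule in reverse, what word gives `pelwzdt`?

The output letters match the input read backwards, each shifted +11: string reversed is gnirts. Two steps: reverse the string, then apply a Caesar shift of +11.
Decoding pelwzdt: shift back: p−11=e, e−11=t, l−11=a, w−11=l, z−11=o, d−11=s, t−11=i → etalosi; then reverse → isolate.

isolate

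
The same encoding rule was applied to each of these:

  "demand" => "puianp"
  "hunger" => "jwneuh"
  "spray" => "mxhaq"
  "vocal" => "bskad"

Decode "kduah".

clear

d(3)→p(15) and e(4)→u(20) fit y≡5x+0 (mod 26); the inverse of 5 mod 26 is 21. Treating letters as 0–25, the rule is x ↦ 5x + 0 (mod 26).
Reversing it on kduah: k(10)→21·(10−0)≡2=c; d(3)→21·(3−0)≡11=l; u(20)→21·(20−0)≡4=e; a(0)→21·(0−0)≡0=a; h(7)→21·(7−0)≡17=r (all mod 26).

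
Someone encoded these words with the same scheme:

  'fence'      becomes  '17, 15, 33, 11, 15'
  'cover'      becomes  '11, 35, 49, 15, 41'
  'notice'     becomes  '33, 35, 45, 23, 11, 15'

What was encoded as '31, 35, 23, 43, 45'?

moist

f(#6)→17 and e(#5)→15: differences scale by 2, so n = 2·pos + 5. The formula is n = 2×(alphabet index, a=1) + 5.
Reversing it on 31, 35, 23, 43, 45: 31→(31−5)÷2=13=m, 35→(35−5)÷2=15=o, 23→(23−5)÷2=9=i, 43→(43−5)÷2=19=s, 45→(45−5)÷2=20=t.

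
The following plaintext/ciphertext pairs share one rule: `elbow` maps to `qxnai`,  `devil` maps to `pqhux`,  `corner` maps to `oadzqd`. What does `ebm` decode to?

Compare letters: e→q is +12, l→x is +12, b→n is +12 — a constant shift. It's a constant shift of +12 (ROT12).
Reversing it on ebm: e−12=s, b−12=p, m−12=a.

spa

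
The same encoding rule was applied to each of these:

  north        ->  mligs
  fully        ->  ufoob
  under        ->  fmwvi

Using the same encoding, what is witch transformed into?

Each pair mirrors across the alphabet (n↔m, o↔l, r↔i): positions sum to 25. Each letter is replaced by its mirror in the alphabet: a↔z, b↔y, c↔x, and so on (the Atbash cipher).
On witch: w↔d, i↔r, t↔g, c↔x, h↔s.

drgxs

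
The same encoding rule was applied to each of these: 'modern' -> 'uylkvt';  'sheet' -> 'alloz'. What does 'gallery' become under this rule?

The output letters match the input read backwards, each shifted +7: modern reversed is nredom. The word is reversed, then every letter is shifted forward by 7.
Applying it to gallery: reverse → yrellag; then shift: y+7=f, r+7=y, e+7=l, l+7=s, l+7=s, a+7=h, g+7=n.

fylsshn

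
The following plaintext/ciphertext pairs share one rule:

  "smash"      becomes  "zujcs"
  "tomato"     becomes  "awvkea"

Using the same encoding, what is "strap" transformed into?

Letter i (0-indexed) is shifted by i+7, so successive shifts are 7, 8, 9, ….
For strap: s+7=z, t+8=b, r+9=a, a+10=k, p+11=a.

zbaka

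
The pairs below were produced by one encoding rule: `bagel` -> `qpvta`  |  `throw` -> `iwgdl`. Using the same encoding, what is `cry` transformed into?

rgn

Compare letters: b→q is +15, a→p is +15, g→v is +15 — a constant shift. Every letter moves 15 places later in the alphabet, wrapping around z→a.
For cry: c+15=r, r+15=g, y+15=n.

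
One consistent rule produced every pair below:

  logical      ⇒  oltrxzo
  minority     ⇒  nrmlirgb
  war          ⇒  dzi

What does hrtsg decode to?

sight

Each pair mirrors across the alphabet (l↔o, o↔l, g↔t): positions sum to 25. Letters are reflected about the middle of the alphabet (position → 25−position): Atbash.
Undoing it on hrtsg: h↔s, r↔i, t↔g, s↔h, g↔t.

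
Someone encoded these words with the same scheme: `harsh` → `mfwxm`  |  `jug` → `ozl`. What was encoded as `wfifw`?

radar

Compare letters: h→m is +5, a→f is +5, r→w is +5 — a constant shift. It's a constant shift of +5 (ROT5).
Reversing it on wfifw: w−5=r, f−5=a, i−5=d, f−5=a, w−5=r.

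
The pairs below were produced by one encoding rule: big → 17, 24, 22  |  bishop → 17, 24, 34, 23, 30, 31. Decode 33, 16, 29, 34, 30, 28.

ransom

Each letter is replaced by its alphabet position (a=1..z=26) + 15.
Decoding 33, 16, 29, 34, 30, 28: 33→(33−15)÷1=18=r, 16→(16−15)÷1=1=a, 29→(29−15)÷1=14=n, 34→(34−15)÷1=19=s, 30→(30−15)÷1=15=o, 28→(28−15)÷1=13=m.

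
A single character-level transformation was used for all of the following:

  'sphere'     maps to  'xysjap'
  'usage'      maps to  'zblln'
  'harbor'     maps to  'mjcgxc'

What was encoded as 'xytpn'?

spike

Shifts by position in sphere: pos 0: s→x (+5), pos 1: p→y (+9), pos 2: h→s (+11), pos 3: e→j (+5), pos 4: r→a (+9), pos 5: e→p (+11) — repeating every 3. It's a Vigenère-style cipher with numeric key [5,9,11]: position i shifts by key[i mod 3].
Undoing it on xytpn: x−5=s, y−9=p, t−11=i, p−5=k, n−9=e.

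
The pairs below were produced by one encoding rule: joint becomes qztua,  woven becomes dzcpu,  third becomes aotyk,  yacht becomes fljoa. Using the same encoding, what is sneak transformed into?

Two shifts are in play — +11 for a/e/i/o/u, +7 for every other letter.
On sneak: s(cons)+7=z, n(cons)+7=u, e(vowel)+11=p, a(vowel)+11=l, k(cons)+7=r.

zuplr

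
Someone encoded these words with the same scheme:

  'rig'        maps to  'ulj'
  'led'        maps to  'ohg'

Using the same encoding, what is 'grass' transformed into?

Compare letters: r→u is +3, i→l is +3, g→j is +3 — a constant shift. It's a constant shift of +3 (ROT3).
For grass: g+3=j, r+3=u, a+3=d, s+3=v, s+3=v.

judvv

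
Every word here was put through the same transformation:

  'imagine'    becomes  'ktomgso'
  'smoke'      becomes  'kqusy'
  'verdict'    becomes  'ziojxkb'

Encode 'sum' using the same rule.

say

The output letters match the input read backwards, each shifted +6: imagine reversed is enigami. The word is reversed, then every letter is shifted forward by 6.
On sum: reverse → mus; then shift: m+6=s, u+6=a, s+6=y.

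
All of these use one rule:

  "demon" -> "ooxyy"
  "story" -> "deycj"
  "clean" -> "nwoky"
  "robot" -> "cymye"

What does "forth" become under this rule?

The shift depends on letter class: consonant d→o is +11, but vowel e→o is +10. Two shifts are in play — +10 for a/e/i/o/u, +11 for every other letter.
On forth: f(cons)+11=q, o(vowel)+10=y, r(cons)+11=c, t(cons)+11=e, h(cons)+11=s.

qyces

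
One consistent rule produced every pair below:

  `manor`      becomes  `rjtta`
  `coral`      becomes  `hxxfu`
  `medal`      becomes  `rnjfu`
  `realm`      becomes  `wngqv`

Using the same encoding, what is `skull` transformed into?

Shifts by position in manor: pos 0: m→r (+5), pos 1: a→j (+9), pos 2: n→t (+6), pos 3: o→t (+5), pos 4: r→a (+9) — repeating every 3. It's a Vigenère-style cipher with numeric key [5,9,6]: position i shifts by key[i mod 3].
Applying it to skull: s+5=x, k+9=t, u+6=a, l+5=q, l+9=u.

xtaqu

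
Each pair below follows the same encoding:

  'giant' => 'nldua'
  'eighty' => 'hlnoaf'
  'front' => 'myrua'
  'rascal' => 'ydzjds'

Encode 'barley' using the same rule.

Two shifts are in play — +3 for a/e/i/o/u, +7 for every other letter.
For barley: b(cons)+7=i, a(vowel)+3=d, r(cons)+7=y, l(cons)+7=s, e(vowel)+3=h, y(cons)+7=f.

idyshf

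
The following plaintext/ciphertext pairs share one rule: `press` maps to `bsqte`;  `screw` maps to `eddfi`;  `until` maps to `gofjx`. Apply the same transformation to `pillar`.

Shifts by position in press: pos 0: p→b (+12), pos 1: r→s (+1), pos 2: e→q (+12), pos 3: s→t (+1) — repeating every 2. A repeating key of period 2 is used — shifts +12, +1 over and over.
Applying it to pillar: p+12=b, i+1=j, l+12=x, l+1=m, a+12=m, r+1=s.

bjxmms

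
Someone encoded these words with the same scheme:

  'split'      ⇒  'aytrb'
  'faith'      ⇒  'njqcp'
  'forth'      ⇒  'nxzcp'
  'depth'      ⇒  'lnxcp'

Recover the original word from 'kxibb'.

coast

A repeating key of period 2 is used — shifts +8, +9 over and over.
Reversing it on kxibb: k−8=c, x−9=o, i−8=a, b−9=s, b−8=t.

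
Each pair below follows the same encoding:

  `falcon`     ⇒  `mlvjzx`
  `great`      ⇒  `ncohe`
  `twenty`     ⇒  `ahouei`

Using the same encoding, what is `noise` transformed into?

Shifts by position in falcon: pos 0: f→m (+7), pos 1: a→l (+11), pos 2: l→v (+10), pos 3: c→j (+7), pos 4: o→z (+11), pos 5: n→x (+10) — repeating every 3. A repeating key of period 3 is used — shifts +7, +11, +10 over and over.
For noise: n+7=u, o+11=z, i+10=s, s+7=z, e+11=p.

uzszp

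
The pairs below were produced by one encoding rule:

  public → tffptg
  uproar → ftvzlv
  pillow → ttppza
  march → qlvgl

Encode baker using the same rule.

The shift depends on letter class: consonant p→t is +4, but vowel u→f is +11. Vowels shift forward by 11 and consonants shift forward by 4.
Applying it to baker: b(cons)+4=f, a(vowel)+11=l, k(cons)+4=o, e(vowel)+11=p, r(cons)+4=v.

flopv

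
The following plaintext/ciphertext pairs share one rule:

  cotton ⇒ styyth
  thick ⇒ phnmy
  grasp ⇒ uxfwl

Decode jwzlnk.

The output letters match the input read backwards, each shifted +5: cotton reversed is nottoc. Read the word backwards and shift each letter +5.
Reversing it on jwzlnk: shift back: j−5=e, w−5=r, z−5=u, l−5=g, n−5=i, k−5=f → erugif; then reverse → figure.

figure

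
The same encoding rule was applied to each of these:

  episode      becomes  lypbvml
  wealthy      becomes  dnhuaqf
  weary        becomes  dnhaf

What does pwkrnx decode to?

Shifts by position in episode: pos 0: e→l (+7), pos 1: p→y (+9), pos 2: i→p (+7), pos 3: s→b (+9) — repeating every 2. A repeating key of period 2 is used — shifts +7, +9 over and over.
Decoding pwkrnx: p−7=i, w−9=n, k−7=d, r−9=i, n−7=g, x−9=o.

indigo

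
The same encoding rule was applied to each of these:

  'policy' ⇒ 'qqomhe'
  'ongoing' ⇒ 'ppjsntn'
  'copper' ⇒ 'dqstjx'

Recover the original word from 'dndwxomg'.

In policy: p→q is +1, o→q is +2, l→o is +3, i→m is +4 — the shift increases by 1 each position. The shift increases by 1 at each position, starting from +1: 1, 2, 3, ….
Undoing it on dndwxomg: d−1=c, n−2=l, d−3=a, w−4=s, x−5=s, o−6=i, m−7=f, g−8=y.

classify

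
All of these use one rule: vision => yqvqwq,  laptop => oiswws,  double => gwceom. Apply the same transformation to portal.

swuwio

The shift depends on letter class: consonant v→y is +3, but vowel i→q is +8. The rule splits by letter class: vowels +8, consonants +3.
Applying it to portal: p(cons)+3=s, o(vowel)+8=w, r(cons)+3=u, t(cons)+3=w, a(vowel)+8=i, l(cons)+3=o.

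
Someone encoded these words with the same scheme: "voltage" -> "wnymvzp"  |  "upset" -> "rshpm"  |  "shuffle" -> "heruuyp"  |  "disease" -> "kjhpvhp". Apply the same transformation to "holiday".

enyjkvl

This is an affine cipher: with a=0,…,z=25, each position x becomes (5x+21) mod 26.
Applying it to holiday: h(7)→5·7+21≡4=e; o(14)→5·14+21≡13=n; l(11)→5·11+21≡24=y; i(8)→5·8+21≡9=j; d(3)→5·3+21≡10=k; a(0)→5·0+21≡21=v; y(24)→5·24+21≡11=l (all mod 26).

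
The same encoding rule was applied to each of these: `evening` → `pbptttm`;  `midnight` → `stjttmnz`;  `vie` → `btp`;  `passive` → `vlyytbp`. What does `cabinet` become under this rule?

The shift depends on letter class: consonant v→b is +6, but vowel e→p is +11. Two shifts are in play — +11 for a/e/i/o/u, +6 for every other letter.
For cabinet: c(cons)+6=i, a(vowel)+11=l, b(cons)+6=h, i(vowel)+11=t, n(cons)+6=t, e(vowel)+11=p, t(cons)+6=z.

ilhttpz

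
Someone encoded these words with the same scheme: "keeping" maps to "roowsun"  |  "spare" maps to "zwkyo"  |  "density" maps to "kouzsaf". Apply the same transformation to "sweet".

The shift depends on letter class: consonant k→r is +7, but vowel e→o is +10. The rule splits by letter class: vowels +10, consonants +7.
On sweet: s(cons)+7=z, w(cons)+7=d, e(vowel)+10=o, e(vowel)+10=o, t(cons)+7=a.

zdooa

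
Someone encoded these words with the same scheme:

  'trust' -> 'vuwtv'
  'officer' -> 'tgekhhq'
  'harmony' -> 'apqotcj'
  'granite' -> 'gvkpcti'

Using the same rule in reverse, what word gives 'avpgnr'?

The word is reversed, then every letter is shifted forward by 2.
Undoing it on avpgnr: shift back: a−2=y, v−2=t, p−2=n, g−2=e, n−2=l, r−2=p → ytnelp; then reverse → plenty.

plenty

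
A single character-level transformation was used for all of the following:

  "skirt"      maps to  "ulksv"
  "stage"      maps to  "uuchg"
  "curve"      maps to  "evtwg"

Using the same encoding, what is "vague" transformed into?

Shifts by position in skirt: pos 0: s→u (+2), pos 1: k→l (+1), pos 2: i→k (+2), pos 3: r→s (+1) — repeating every 2. It's a Vigenère-style cipher with numeric key [2,1]: position i shifts by key[i mod 2].
On vague: v+2=x, a+1=b, g+2=i, u+1=v, e+2=g.

xbivg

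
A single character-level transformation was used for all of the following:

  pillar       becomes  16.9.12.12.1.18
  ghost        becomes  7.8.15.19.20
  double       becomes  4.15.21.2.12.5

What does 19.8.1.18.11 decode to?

shark

p is letter #16 and maps to 16: an offset of 0. Each letter is replaced by its alphabet position (a=1, b=2, …, z=26).
Undoing it on 19.8.1.18.11: 19=s, 8=h, 1=a, 18=r, 11=k.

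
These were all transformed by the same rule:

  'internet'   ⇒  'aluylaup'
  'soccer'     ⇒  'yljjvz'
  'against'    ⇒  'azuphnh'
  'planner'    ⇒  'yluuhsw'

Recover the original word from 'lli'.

The output letters match the input read backwards, each shifted +7: internet reversed is tenretni. Read the word backwards and shift each letter +7.
Undoing it on lli: shift back: l−7=e, l−7=e, i−7=b → eeb; then reverse → bee.

bee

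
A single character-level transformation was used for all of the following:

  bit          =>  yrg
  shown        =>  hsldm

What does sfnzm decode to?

Each pair mirrors across the alphabet (b↔y, i↔r, t↔g): positions sum to 25. Each letter is replaced by its mirror in the alphabet: a↔z, b↔y, c↔x, and so on (the Atbash cipher).
Reversing it on sfnzm: s↔h, f↔u, n↔m, z↔a, m↔n.

human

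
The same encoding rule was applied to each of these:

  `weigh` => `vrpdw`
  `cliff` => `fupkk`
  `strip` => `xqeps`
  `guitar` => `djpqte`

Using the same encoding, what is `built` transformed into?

w(22)→v(21) and e(4)→r(17) fit y≡19x+19 (mod 26); the inverse of 19 mod 26 is 11. Treating letters as 0–25, the rule is x ↦ 19x + 19 (mod 26).
For built: b(1)→19·1+19≡12=m; u(20)→19·20+19≡9=j; i(8)→19·8+19≡15=p; l(11)→19·11+19≡20=u; t(19)→19·19+19≡16=q (all mod 26).

mjpuq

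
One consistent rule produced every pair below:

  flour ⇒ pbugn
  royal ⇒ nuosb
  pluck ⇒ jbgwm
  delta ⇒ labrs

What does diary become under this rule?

f(5)→p(15) and l(11)→b(1) fit y≡15x+18 (mod 26); the inverse of 15 mod 26 is 7. Treating letters as 0–25, the rule is x ↦ 15x + 18 (mod 26).
For diary: d(3)→15·3+18≡11=l; i(8)→15·8+18≡8=i; a(0)→15·0+18≡18=s; r(17)→15·17+18≡13=n; y(24)→15·24+18≡14=o (all mod 26).

lisno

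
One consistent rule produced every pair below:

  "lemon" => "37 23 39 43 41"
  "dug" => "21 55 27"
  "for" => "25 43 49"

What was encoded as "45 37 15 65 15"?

plaza

The formula is n = 2×(alphabet index, a=1) + 13.
Undoing it on 45 37 15 65 15: 45→(45−13)÷2=16=p, 37→(37−13)÷2=12=l, 15→(15−13)÷2=1=a, 65→(65−13)÷2=26=z, 15→(15−13)÷2=1=a.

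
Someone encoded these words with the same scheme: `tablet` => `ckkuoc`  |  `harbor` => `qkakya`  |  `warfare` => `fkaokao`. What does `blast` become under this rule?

The shift depends on letter class: consonant t→c is +9, but vowel a→k is +10. The rule splits by letter class: vowels +10, consonants +9.
For blast: b(cons)+9=k, l(cons)+9=u, a(vowel)+10=k, s(cons)+9=b, t(cons)+9=c.

kukbc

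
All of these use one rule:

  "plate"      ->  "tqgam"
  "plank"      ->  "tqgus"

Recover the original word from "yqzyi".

ultra

In plate: p→t is +4, l→q is +5, a→g is +6, t→a is +7 — the shift increases by 1 each position. Each letter shifts forward by (position + 4), i.e. 4, 5, 6, … — the shift grows by one for each successive letter.
Undoing it on yqzyi: y−4=u, q−5=l, z−6=t, y−7=r, i−8=a.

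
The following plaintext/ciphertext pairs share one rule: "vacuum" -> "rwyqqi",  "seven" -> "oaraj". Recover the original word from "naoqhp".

Each letter is shifted forward by 22 in the alphabet (a Caesar shift of +22).
Undoing it on naoqhp: n−22=r, a−22=e, o−22=s, q−22=u, h−22=l, p−22=t.

result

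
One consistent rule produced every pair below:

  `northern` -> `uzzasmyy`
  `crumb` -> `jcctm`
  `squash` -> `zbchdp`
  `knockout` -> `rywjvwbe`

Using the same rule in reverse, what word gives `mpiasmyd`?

feathers

It's a Vigenère-style cipher with numeric key [7,11,8]: position i shifts by key[i mod 3].
Decoding mpiasmyd: m−7=f, p−11=e, i−8=a, a−7=t, s−11=h, m−8=e, y−7=r, d−11=s.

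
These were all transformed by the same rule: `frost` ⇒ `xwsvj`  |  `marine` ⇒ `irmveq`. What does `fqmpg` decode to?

The word is reversed, then every letter is shifted forward by 4.
Undoing it on fqmpg: shift back: f−4=b, q−4=m, m−4=i, p−4=l, g−4=c → bmilc; then reverse → climb.

climb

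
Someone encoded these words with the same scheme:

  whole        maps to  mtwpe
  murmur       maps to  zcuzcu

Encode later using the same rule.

The output letters match the input read backwards, each shifted +8: whole reversed is elohw. Read the word backwards and shift each letter +8.
Applying it to later: reverse → retal; then shift: r+8=z, e+8=m, t+8=b, a+8=i, l+8=t.

zmbit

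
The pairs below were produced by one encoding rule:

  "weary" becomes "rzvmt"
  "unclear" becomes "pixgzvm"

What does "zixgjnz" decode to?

enclose

Compare letters: w→r is +21, e→z is +21, a→v is +21 — a constant shift. Each letter is shifted forward by 21 in the alphabet (a Caesar shift of +21).
Reversing it on zixgjnz: z−21=e, i−21=n, x−21=c, g−21=l, j−21=o, n−21=s, z−21=e.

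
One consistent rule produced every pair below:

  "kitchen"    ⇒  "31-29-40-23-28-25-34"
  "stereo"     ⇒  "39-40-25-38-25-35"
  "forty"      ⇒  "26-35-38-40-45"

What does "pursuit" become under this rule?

36-41-38-39-41-29-40

The number is (letter's place in the alphabet, a=1) + 20.
For pursuit: p=16→36, u=21→41, r=18→38, s=19→39, u=21→41, i=9→29, t=20→40.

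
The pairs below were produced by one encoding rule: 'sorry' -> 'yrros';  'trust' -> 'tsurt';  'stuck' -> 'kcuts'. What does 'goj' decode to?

The output letters match the input read backwards: sorry reversed is yrros. The word is simply reversed.
Reversing it on goj: then reverse → jog.

jog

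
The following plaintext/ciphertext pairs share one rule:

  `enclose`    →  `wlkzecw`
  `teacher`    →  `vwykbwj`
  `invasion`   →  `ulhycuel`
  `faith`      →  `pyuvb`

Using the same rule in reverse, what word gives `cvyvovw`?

e(4)→w(22) and n(13)→l(11) fit y≡19x+24 (mod 26); the inverse of 19 mod 26 is 11. This is an affine cipher: with a=0,…,z=25, each position x becomes (19x+24) mod 26.
Reversing it on cvyvovw: c(2)→11·(2−24)≡18=s; v(21)→11·(21−24)≡19=t; y(24)→11·(24−24)≡0=a; v(21)→11·(21−24)≡19=t; o(14)→11·(14−24)≡20=u; v(21)→11·(21−24)≡19=t; w(22)→11·(22−24)≡4=e (all mod 26).

statute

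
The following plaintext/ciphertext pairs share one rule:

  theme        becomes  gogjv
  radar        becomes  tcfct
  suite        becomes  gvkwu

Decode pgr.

The output letters match the input read backwards, each shifted +2: theme reversed is emeht. The word is reversed, then every letter is shifted forward by 2.
Undoing it on pgr: shift back: p−2=n, g−2=e, r−2=p → nep; then reverse → pen.

pen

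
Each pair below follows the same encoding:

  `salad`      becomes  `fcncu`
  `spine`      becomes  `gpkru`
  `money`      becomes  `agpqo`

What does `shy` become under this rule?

aju

The output letters match the input read backwards, each shifted +2: salad reversed is dalas. Read the word backwards and shift each letter +2.
On shy: reverse → yhs; then shift: y+2=a, h+2=j, s+2=u.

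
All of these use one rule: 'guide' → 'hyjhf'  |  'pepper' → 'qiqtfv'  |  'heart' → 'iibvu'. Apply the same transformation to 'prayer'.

qvbcfv

Shifts by position in guide: pos 0: g→h (+1), pos 1: u→y (+4), pos 2: i→j (+1), pos 3: d→h (+4) — repeating every 2. It's a Vigenère-style cipher with numeric key [1,4]: position i shifts by key[i mod 2].
For prayer: p+1=q, r+4=v, a+1=b, y+4=c, e+1=f, r+4=v.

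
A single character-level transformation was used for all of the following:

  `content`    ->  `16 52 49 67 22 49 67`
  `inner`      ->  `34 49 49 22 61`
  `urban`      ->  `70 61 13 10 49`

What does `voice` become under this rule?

With a=1..z=26, the number is 3·pos + 7.
For voice: v=22→73, o=15→52, i=9→34, c=3→16, e=5→22.

73 52 34 16 22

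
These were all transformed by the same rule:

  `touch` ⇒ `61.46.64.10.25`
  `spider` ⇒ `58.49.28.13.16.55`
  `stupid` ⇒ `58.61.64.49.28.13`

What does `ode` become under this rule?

46.13.16

With a=1..z=26, the number is 3·pos + 1.
For ode: o=15→46, d=4→13, e=5→16.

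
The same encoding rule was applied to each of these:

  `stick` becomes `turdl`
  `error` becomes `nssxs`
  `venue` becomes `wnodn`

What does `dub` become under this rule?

edc

The shift depends on letter class: consonant s→t is +1, but vowel i→r is +9. Vowels shift forward by 9 and consonants shift forward by 1.
On dub: d(cons)+1=e, u(vowel)+9=d, b(cons)+1=c.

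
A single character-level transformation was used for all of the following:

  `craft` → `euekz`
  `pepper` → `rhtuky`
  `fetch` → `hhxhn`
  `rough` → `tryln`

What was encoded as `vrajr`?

towel

The shift increases by 1 at each position, starting from +2: 2, 3, 4, ….
Undoing it on vrajr: v−2=t, r−3=o, a−4=w, j−5=e, r−6=l.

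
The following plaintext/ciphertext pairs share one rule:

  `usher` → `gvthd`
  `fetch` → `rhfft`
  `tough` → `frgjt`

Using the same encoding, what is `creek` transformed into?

ouqhw

Shifts by position in usher: pos 0: u→g (+12), pos 1: s→v (+3), pos 2: h→t (+12), pos 3: e→h (+3) — repeating every 2. A repeating key of period 2 is used — shifts +12, +3 over and over.
On creek: c+12=o, r+3=u, e+12=q, e+3=h, k+12=w.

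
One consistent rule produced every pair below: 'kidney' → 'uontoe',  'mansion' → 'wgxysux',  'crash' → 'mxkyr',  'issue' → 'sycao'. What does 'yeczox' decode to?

oyster

Shifts by position in kidney: pos 0: k→u (+10), pos 1: i→o (+6), pos 2: d→n (+10), pos 3: n→t (+6) — repeating every 2. It's a Vigenère-style cipher with numeric key [10,6]: position i shifts by key[i mod 2].
Reversing it on yeczox: y−10=o, e−6=y, c−10=s, z−6=t, o−10=e, x−6=r.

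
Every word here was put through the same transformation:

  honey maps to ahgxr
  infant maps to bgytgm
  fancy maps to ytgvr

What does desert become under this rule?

wxlxkm

Compare letters: h→a is +19, o→h is +19, n→g is +19 — a constant shift. Every letter moves 19 places later in the alphabet, wrapping around z→a.
For desert: d+19=w, e+19=x, s+19=l, e+19=x, r+19=k, t+19=m.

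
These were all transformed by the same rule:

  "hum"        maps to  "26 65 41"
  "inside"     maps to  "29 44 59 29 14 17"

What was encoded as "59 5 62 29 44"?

satin

h(#8)→26 and u(#21)→65: differences scale by 3, so n = 3·pos + 2. With a=1..z=26, the number is 3·pos + 2.
Undoing it on 59 5 62 29 44: 59→(59−2)÷3=19=s, 5→(5−2)÷3=1=a, 62→(62−2)÷3=20=t, 29→(29−2)÷3=9=i, 44→(44−2)÷3=14=n.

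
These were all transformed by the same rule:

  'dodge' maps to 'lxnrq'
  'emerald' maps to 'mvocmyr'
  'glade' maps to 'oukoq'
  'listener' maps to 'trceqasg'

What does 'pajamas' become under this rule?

xjtlyng

In dodge: d→l is +8, o→x is +9, d→n is +10, g→r is +11 — the shift increases by 1 each position. The shift increases by 1 at each position, starting from +8: 8, 9, 10, ….
On pajamas: p+8=x, a+9=j, j+10=t, a+11=l, m+12=y, a+13=n, s+14=g.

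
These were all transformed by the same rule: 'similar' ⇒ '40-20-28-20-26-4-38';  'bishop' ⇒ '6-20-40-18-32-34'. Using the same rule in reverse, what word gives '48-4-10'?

s(#19)→40 and i(#9)→20: differences scale by 2, so n = 2·pos + 2. Each letter becomes 2×(its alphabet position, a=1..z=26) + 2.
Undoing it on 48-4-10: 48→(48−2)÷2=23=w, 4→(4−2)÷2=1=a, 10→(10−2)÷2=4=d.

wad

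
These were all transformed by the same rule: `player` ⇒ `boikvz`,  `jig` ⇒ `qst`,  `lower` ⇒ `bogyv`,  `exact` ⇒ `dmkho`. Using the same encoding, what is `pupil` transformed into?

vszez

The output letters match the input read backwards, each shifted +10: player reversed is reyalp. Two steps: reverse the string, then apply a Caesar shift of +10.
For pupil: reverse → lipup; then shift: l+10=v, i+10=s, p+10=z, u+10=e, p+10=z.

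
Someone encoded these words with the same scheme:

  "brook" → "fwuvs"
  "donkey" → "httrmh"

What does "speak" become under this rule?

In brook: b→f is +4, r→w is +5, o→u is +6, o→v is +7 — the shift increases by 1 each position. Letter i (0-indexed) is shifted by i+4, so successive shifts are 4, 5, 6, ….
Applying it to speak: s+4=w, p+5=u, e+6=k, a+7=h, k+8=s.

wukhs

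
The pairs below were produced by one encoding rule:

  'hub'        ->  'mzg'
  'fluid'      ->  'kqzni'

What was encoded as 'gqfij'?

This is a Caesar cipher with shift 5.
Decoding gqfij: g−5=b, q−5=l, f−5=a, i−5=d, j−5=e.

blade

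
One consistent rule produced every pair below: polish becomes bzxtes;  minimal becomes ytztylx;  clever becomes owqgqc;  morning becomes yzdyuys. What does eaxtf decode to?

Shifts by position in polish: pos 0: p→b (+12), pos 1: o→z (+11), pos 2: l→x (+12), pos 3: i→t (+11) — repeating every 2. A repeating key of period 2 is used — shifts +12, +11 over and over.
Decoding eaxtf: e−12=s, a−11=p, x−12=l, t−11=i, f−12=t.

split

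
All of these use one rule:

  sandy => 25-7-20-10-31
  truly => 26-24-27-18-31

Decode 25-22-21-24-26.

sport

Each letter is replaced by its alphabet position (a=1..z=26) + 6.
Undoing it on 25-22-21-24-26: 25→(25−6)÷1=19=s, 22→(22−6)÷1=16=p, 21→(21−6)÷1=15=o, 24→(24−6)÷1=18=r, 26→(26−6)÷1=20=t.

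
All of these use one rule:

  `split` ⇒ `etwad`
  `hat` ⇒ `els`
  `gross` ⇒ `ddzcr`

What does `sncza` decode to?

The output letters match the input read backwards, each shifted +11: split reversed is tilps. The word is reversed, then every letter is shifted forward by 11.
Decoding sncza: shift back: s−11=h, n−11=c, c−11=r, z−11=o, a−11=p → hcrop; then reverse → porch.

porch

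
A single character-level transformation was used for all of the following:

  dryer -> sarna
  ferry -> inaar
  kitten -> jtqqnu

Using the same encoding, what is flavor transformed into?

d(3)→s(18) and r(17)→a(0) fit y≡21x+7 (mod 26); the inverse of 21 mod 26 is 5. Treating letters as 0–25, the rule is x ↦ 21x + 7 (mod 26).
For flavor: f(5)→21·5+7≡8=i; l(11)→21·11+7≡4=e; a(0)→21·0+7≡7=h; v(21)→21·21+7≡6=g; o(14)→21·14+7≡15=p; r(17)→21·17+7≡0=a (all mod 26).

iehgpa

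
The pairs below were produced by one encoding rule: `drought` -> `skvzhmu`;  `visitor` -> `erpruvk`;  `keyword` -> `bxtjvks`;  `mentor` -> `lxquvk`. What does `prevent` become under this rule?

akxexqu

Each letter's alphabet position (a=0..z=25) is mapped through 5·x+3 mod 26 — an affine cipher.
For prevent: p(15)→5·15+3≡0=a; r(17)→5·17+3≡10=k; e(4)→5·4+3≡23=x; v(21)→5·21+3≡4=e; e(4)→5·4+3≡23=x; n(13)→5·13+3≡16=q; t(19)→5·19+3≡20=u (all mod 26).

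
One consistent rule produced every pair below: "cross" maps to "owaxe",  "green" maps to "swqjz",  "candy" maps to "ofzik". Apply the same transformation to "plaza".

The shifts repeat in a cycle of length 2: positions 0,1,… shift by +12, +5, then the pattern repeats.
Applying it to plaza: p+12=b, l+5=q, a+12=m, z+5=e, a+12=m.

bqmem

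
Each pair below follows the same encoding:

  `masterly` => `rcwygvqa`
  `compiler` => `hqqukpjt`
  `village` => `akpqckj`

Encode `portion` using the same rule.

Shifts by position in masterly: pos 0: m→r (+5), pos 1: a→c (+2), pos 2: s→w (+4), pos 3: t→y (+5), pos 4: e→g (+2), pos 5: r→v (+4) — repeating every 3. A repeating key of period 3 is used — shifts +5, +2, +4 over and over.
On portion: p+5=u, o+2=q, r+4=v, t+5=y, i+2=k, o+4=s, n+5=s.

uqvykss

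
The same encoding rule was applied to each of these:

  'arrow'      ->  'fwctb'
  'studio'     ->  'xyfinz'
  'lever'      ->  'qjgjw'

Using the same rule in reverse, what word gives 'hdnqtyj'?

cyclone

Shifts by position in arrow: pos 0: a→f (+5), pos 1: r→w (+5), pos 2: r→c (+11), pos 3: o→t (+5), pos 4: w→b (+5) — repeating every 3. The shifts repeat in a cycle of length 3: positions 0,1,… shift by +5, +5, +11, then the pattern repeats.
Reversing it on hdnqtyj: h−5=c, d−5=y, n−11=c, q−5=l, t−5=o, y−11=n, j−5=e.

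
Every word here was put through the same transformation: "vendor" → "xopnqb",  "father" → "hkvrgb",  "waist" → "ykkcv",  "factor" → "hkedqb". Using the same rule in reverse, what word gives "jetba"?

hurry

Shifts by position in vendor: pos 0: v→x (+2), pos 1: e→o (+10), pos 2: n→p (+2), pos 3: d→n (+10) — repeating every 2. A repeating key of period 2 is used — shifts +2, +10 over and over.
Undoing it on jetba: j−2=h, e−10=u, t−2=r, b−10=r, a−2=y.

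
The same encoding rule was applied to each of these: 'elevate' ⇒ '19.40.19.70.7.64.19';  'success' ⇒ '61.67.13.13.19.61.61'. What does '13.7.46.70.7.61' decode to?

canvas

e(#5)→19 and l(#12)→40: differences scale by 3, so n = 3·pos + 4. The formula is n = 3×(alphabet index, a=1) + 4.
Decoding 13.7.46.70.7.61: 13→(13−4)÷3=3=c, 7→(7−4)÷3=1=a, 46→(46−4)÷3=14=n, 70→(70−4)÷3=22=v, 7→(7−4)÷3=1=a, 61→(61−4)÷3=19=s.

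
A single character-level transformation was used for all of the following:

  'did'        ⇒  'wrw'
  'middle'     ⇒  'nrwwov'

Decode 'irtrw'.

Each pair mirrors across the alphabet (d↔w, i↔r, d↔w): positions sum to 25. Each letter is replaced by its mirror in the alphabet: a↔z, b↔y, c↔x, and so on (the Atbash cipher).
Reversing it on irtrw: i↔r, r↔i, t↔g, r↔i, w↔d.

rigid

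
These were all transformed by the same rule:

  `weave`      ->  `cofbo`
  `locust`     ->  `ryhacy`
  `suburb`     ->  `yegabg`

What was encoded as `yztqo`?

Shifts by position in weave: pos 0: w→c (+6), pos 1: e→o (+10), pos 2: a→f (+5), pos 3: v→b (+6), pos 4: e→o (+10) — repeating every 3. The shifts repeat in a cycle of length 3: positions 0,1,… shift by +6, +10, +5, then the pattern repeats.
Decoding yztqo: y−6=s, z−10=p, t−5=o, q−6=k, o−10=e.

spoke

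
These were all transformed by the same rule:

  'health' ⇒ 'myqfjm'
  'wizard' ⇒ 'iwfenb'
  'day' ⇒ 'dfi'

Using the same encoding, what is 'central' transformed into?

The output letters match the input read backwards, each shifted +5: health reversed is htlaeh. Read the word backwards and shift each letter +5.
For central: reverse → lartnec; then shift: l+5=q, a+5=f, r+5=w, t+5=y, n+5=s, e+5=j, c+5=h.

qfwysjh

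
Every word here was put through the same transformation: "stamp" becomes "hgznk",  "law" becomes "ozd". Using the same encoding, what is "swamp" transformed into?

Each pair mirrors across the alphabet (s↔h, t↔g, a↔z): positions sum to 25. Letters are reflected about the middle of the alphabet (position → 25−position): Atbash.
For swamp: s↔h, w↔d, a↔z, m↔n, p↔k.

hdznk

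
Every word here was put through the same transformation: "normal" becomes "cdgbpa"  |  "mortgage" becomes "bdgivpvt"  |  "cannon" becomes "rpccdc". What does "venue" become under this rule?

ktcjt

Every letter moves 15 places later in the alphabet, wrapping around z→a.
On venue: v+15=k, e+15=t, n+15=c, u+15=j, e+15=t.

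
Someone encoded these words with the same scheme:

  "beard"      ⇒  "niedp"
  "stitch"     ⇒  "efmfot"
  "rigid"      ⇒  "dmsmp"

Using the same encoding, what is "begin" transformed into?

Two shifts are in play — +4 for a/e/i/o/u, +12 for every other letter.
On begin: b(cons)+12=n, e(vowel)+4=i, g(cons)+12=s, i(vowel)+4=m, n(cons)+12=z.

nismz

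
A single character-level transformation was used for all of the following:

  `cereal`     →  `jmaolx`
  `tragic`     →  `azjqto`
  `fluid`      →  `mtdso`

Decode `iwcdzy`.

bottom

In cereal: c→j is +7, e→m is +8, r→a is +9, e→o is +10 — the shift increases by 1 each position. The shift increases by 1 at each position, starting from +7: 7, 8, 9, ….
Decoding iwcdzy: i−7=b, w−8=o, c−9=t, d−10=t, z−11=o, y−12=m.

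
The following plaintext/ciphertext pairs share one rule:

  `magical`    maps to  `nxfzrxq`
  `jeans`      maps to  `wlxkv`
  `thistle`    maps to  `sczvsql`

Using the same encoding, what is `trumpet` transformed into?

sypnels

m(12)→n(13) and a(0)→x(23) fit y≡23x+23 (mod 26); the inverse of 23 mod 26 is 17. Each letter's alphabet position (a=0..z=25) is mapped through 23·x+23 mod 26 — an affine cipher.
On trumpet: t(19)→23·19+23≡18=s; r(17)→23·17+23≡24=y; u(20)→23·20+23≡15=p; m(12)→23·12+23≡13=n; p(15)→23·15+23≡4=e; e(4)→23·4+23≡11=l; t(19)→23·19+23≡18=s (all mod 26).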